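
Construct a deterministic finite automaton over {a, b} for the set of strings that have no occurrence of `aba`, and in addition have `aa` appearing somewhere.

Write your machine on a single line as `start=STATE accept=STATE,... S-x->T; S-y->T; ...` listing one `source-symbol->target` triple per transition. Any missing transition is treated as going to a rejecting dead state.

start=s0; accept=s2,s4,s6; s0-a->s1; s0-b->s0; s1-a->s2; s1-b->s3; s2-a->s2; s2-b->s4; s3-a->s5; s3-b->s0; s4-a->s5; s4-b->s6; s5-a->s5; s5-b->s5; s6-a->s2; s6-b->s6

Handle the two conditions separately and then intersect. One (4 states) tracks partial matches of the forbidden pattern `aba`; the other (3 states) tracks whether and how much of `aa` has been seen. Each combined state is a pair, one component from each; accept when both components accept. After merging equivalent states the machine shrinks.
A 7-state machine:
        a   b  
>  s0   s1  s0 
   s1   s2  s3 
 * s2   s2  s4 
   s3   s5  s0 
 * s4   s5  s6 
   s5   s5  s5 
 * s6   s2  s6 
(> = start, * = accepting)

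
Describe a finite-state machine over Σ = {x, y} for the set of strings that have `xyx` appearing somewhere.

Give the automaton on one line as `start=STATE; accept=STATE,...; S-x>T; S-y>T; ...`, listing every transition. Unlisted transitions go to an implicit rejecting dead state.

Track how much of `xyx` has been matched so far: state S0 is no progress, S3 is the absorbing accept state reached once `xyx` has occurred. Intermediate states record partial matches; on a mismatch, fall back to the longest reusable overlap.
A 4-state machine:
        x   y  
>  S0   S1  S0 
   S1   S1  S2 
   S2   S3  S0 
 * S3   S3  S3 
(> = start, * = accepting)

start=S0; accept=S3; S0-x>S1; S0-y>S0; S1-x>S1; S1-y>S2; S2-x>S3; S2-y>S0; S3-x>S3; S3-y>S3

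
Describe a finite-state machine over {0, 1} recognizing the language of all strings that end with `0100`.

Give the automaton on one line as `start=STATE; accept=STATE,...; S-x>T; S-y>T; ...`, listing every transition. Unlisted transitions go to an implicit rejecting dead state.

Remember how much of `0100` the current input suffix matches. State A means no match yet; B means the last symbol is `0`; C means the last 2 symbols are `01`; D means the last 3 symbols are `010`; E means the last 4 symbols are `0100`. Only E accepts. On a mismatch, fall back to the longest proper suffix that is still a prefix of `0100`.
With 5 states:
       0  1 
>  A   B  A 
   B   B  C 
   C   D  A 
   D   E  C 
 * E   B  C 
(> = start, * = accepting)

start=A; accept=E; A-0>B; A-1>A; B-0>B; B-1>C; C-0>D; C-1>A; D-0>E; D-1>C; E-0>B; E-1>C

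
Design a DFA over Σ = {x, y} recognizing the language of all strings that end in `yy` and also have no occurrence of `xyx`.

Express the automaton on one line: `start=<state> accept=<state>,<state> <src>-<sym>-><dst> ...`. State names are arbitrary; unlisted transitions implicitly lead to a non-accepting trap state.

Run two small machines in parallel and take their product. One (3 states) tracks how much of the suffix `yy` has currently been matched; the other (4 states) tracks partial matches of the forbidden pattern `xyx`. Each combined state is a pair, one component from each; accept when both components accept. Minimizing collapses redundant product states.
        x   y  
>  q0   q1  q2 
   q1   q1  q3 
   q2   q1  q4 
   q3   q5  q4 
 * q4   q1  q4 
   q5   q5  q5 
(> = start, * = accepting)

start=q0 accept=q4 q0-x->q1 q0-y->q2 q1-x->q1 q1-y->q3 q2-x->q1 q2-y->q4 q3-x->q5 q3-y->q4 q4-x->q1 q4-y->q4 q5-x->q5 q5-y->q5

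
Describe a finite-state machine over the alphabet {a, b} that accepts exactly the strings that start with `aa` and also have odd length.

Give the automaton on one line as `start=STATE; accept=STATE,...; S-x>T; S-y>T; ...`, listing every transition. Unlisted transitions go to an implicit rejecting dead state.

Build one automaton per condition and run them in lockstep. The first has 4 states tracking whether the input so far still matches the prefix `aa`; the second has 2 states tracking the input length modulo 2. A product state is a pair (one from each), accepting exactly when both do. Minimizing collapses redundant product states.
With 5 states:
        a   b  
>  s0   s1  s2 
   s1   s3  s2 
   s2   s2  s2 
   s3   s4  s4 
 * s4   s3  s3 
(> = start, * = accepting)

start=s0; accept=s4; s0-a>s1; s0-b>s2; s1-a>s3; s1-b>s2; s2-a>s2; s2-b>s2; s3-a>s4; s3-b>s4; s4-a>s3; s4-b>s3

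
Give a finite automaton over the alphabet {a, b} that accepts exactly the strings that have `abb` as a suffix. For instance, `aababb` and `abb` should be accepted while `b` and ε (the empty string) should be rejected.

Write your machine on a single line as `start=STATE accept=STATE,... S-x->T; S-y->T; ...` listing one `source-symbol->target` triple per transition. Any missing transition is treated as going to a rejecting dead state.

Let each state record the length of the longest suffix of the input read so far that is also a prefix of `abb`. q1 means the last symbol is `a`; q2 means the last 2 symbols are `ab`; q3 means the last 3 symbols are `abb`. Accept only at q3, where the string currently ends in `abb`.
A 4-state machine:
        a   b  
>  q0   q1  q0 
   q1   q1  q2 
   q2   q1  q3 
 * q3   q1  q0 
(> = start, * = accepting)

start=q0; accept=q3; q0-a->q1; q0-b->q0; q1-a->q1; q1-b->q2; q2-a->q1; q2-b->q3; q3-a->q1; q3-b->q0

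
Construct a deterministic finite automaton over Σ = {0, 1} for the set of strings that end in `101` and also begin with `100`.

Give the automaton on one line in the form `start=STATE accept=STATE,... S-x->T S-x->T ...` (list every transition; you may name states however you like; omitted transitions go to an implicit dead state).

start=q0 accept=q10 q0-0->q1 q0-1->q2 q1-0->q1 q1-1->q3 q2-0->q4 q2-1->q3 q3-0->q5 q3-1->q3 q4-0->q6 q4-1->q7 q5-0->q1 q5-1->q7 q6-0->q6 q6-1->q8 q7-0->q5 q7-1->q3 q8-0->q9 q8-1->q8 q9-0->q6 q9-1->q10 q10-0->q9 q10-1->q8

Run two small machines in parallel and take their product. One (4 states) tracks how much of the suffix `101` has currently been matched; the other (5 states) tracks whether the input so far still matches the prefix `100`. Each combined state is a pair, one component from each; accept when both components accept.
11 states suffice.
          0    1  
>  q0     q1   q2 
   q1     q1   q3 
   q2     q4   q3 
   q3     q5   q3 
   q4     q6   q7 
   q5     q1   q7 
   q6     q6   q8 
   q7     q5   q3 
   q8     q9   q8 
   q9     q6  q10 
 * q10    q9   q8 
(> = start, * = accepting)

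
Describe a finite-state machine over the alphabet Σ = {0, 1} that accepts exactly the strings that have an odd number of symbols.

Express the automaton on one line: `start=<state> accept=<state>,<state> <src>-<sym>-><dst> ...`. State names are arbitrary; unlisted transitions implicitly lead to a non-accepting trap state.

start=S0 accept=S1 S0-0->S1 S0-1->S1 S1-0->S0 S1-1->S0

Only the length mod 2 matters, so use a 2-cycle: from any state, every input symbol moves to the next state, wrapping S1 back to S0. Mark S1 accepting.
2 states suffice.
        0   1  
>  S0   S1  S1 
 * S1   S0  S0 
(> = start, * = accepting)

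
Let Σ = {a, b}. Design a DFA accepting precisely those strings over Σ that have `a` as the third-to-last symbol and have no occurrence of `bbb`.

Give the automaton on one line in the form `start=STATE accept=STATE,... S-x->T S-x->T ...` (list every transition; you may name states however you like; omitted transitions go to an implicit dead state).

Handle the two conditions separately and then intersect. One (15 states) tracks the last 3 symbols read; the other (4 states) tracks partial matches of the forbidden pattern `bbb`. Each combined state is a pair, one component from each; accept when both components accept. Minimizing collapses redundant product states.
With 11 states:
          a    b  
>  s0     s1   s2 
   s1     s3   s4 
   s2     s1   s5 
   s3     s6   s7 
   s4     s8   s9 
   s5     s1  s10 
 * s6     s6   s7 
 * s7     s8   s9 
 * s8     s3   s4 
 * s9     s1  s10 
   s10   s10  s10 
(> = start, * = accepting)

start=s0 accept=s6,s7,s8,s9 s0-a->s1 s0-b->s2 s1-a->s3 s1-b->s4 s2-a->s1 s2-b->s5 s3-a->s6 s3-b->s7 s4-a->s8 s4-b->s9 s5-a->s1 s5-b->s10 s6-a->s6 s6-b->s7 s7-a->s8 s7-b->s9 s8-a->s3 s8-b->s4 s9-a->s1 s9-b->s10 s10-a->s10 s10-b->s10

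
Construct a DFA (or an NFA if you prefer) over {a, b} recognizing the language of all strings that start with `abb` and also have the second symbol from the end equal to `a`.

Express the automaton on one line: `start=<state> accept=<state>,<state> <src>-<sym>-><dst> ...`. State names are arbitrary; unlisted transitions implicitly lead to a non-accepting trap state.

start=S0 accept=S6,S7 S0-a->S1 S0-b->S2 S1-a->S2 S1-b->S3 S2-a->S2 S2-b->S2 S3-a->S2 S3-b->S4 S4-a->S5 S4-b->S4 S5-a->S6 S5-b->S7 S6-a->S6 S6-b->S7 S7-a->S5 S7-b->S4

Handle the two conditions separately and then intersect. One (5 states) tracks whether the input so far still matches the prefix `abb`; the other (7 states) tracks the last 2 symbols read. Each combined state is a pair, one component from each; accept when both components accept. After merging equivalent states the machine shrinks.
An 8-state machine:
        a   b  
>  S0   S1  S2 
   S1   S2  S3 
   S2   S2  S2 
   S3   S2  S4 
   S4   S5  S4 
   S5   S6  S7 
 * S6   S6  S7 
 * S7   S5  S4 
(> = start, * = accepting)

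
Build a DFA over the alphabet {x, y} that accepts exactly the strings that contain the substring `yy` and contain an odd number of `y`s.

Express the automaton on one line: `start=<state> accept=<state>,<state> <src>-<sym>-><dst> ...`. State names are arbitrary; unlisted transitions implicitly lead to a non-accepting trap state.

start=q0 accept=q5 q0-x->q0 q0-y->q1 q1-x->q2 q1-y->q3 q2-x->q2 q2-y->q4 q3-x->q3 q3-y->q5 q4-x->q0 q4-y->q5 q5-x->q5 q5-y->q3

Run two small machines in parallel and take their product. The first has 3 states tracking whether and how much of `yy` has been seen; the second has 2 states tracking the count of `y`s modulo 2. A product state is a pair (one from each), accepting exactly when both do.
        x   y  
>  q0   q0  q1 
   q1   q2  q3 
   q2   q2  q4 
   q3   q3  q5 
   q4   q0  q5 
 * q5   q5  q3 
(> = start, * = accepting)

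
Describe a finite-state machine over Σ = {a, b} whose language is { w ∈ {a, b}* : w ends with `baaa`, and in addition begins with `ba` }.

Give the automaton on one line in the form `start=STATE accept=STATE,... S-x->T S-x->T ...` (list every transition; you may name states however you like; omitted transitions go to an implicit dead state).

Build one automaton per condition and run them in lockstep. One (5 states) tracks how much of the suffix `baaa` has currently been matched; the other (4 states) tracks whether the input so far still matches the prefix `ba`. Each combined state is a pair, one component from each; accept when both components accept. Minimizing collapses redundant product states.
An 8-state machine:
        a   b  
>  s0   s1  s2 
   s1   s1  s1 
   s2   s3  s1 
   s3   s4  s5 
   s4   s6  s5 
   s5   s3  s5 
 * s6   s7  s5 
   s7   s7  s5 
(> = start, * = accepting)

start=s0 accept=s6 s0-a->s1 s0-b->s2 s1-a->s1 s1-b->s1 s2-a->s3 s2-b->s1 s3-a->s4 s3-b->s5 s4-a->s6 s4-b->s5 s5-a->s3 s5-b->s5 s6-a->s7 s6-b->s5 s7-a->s7 s7-b->s5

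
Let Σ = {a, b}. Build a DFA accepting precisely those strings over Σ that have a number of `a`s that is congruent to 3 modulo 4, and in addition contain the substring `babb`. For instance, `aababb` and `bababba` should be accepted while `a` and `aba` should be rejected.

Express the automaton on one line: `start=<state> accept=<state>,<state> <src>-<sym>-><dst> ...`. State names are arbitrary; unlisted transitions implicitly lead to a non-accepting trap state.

Build one automaton per condition and run them in lockstep. The first has 4 states tracking the count of `a`s modulo 4; the second has 5 states tracking whether and how much of `babb` has been seen. A product state is a pair (one from each), accepting exactly when both do.
20 states suffice.
          a    b  
>  q0     q1   q2 
   q1     q3   q4 
   q2     q5   q2 
   q3     q6   q7 
   q4     q8   q4 
   q5     q3   q9 
   q6     q0  q10 
   q7    q11   q7 
   q8     q6  q12 
   q9     q8  q13 
   q10   q14  q10 
   q11    q0  q15 
   q12   q11  q16 
   q13   q16  q13 
   q14    q1  q17 
   q15   q14  q18 
   q16   q18  q16 
   q17    q5  q19 
 * q18   q19  q18 
   q19   q13  q19 
(> = start, * = accepting)

start=q0 accept=q18 q0-a->q1 q0-b->q2 q1-a->q3 q1-b->q4 q2-a->q5 q2-b->q2 q3-a->q6 q3-b->q7 q4-a->q8 q4-b->q4 q5-a->q3 q5-b->q9 q6-a->q0 q6-b->q10 q7-a->q11 q7-b->q7 q8-a->q6 q8-b->q12 q9-a->q8 q9-b->q13 q10-a->q14 q10-b->q10 q11-a->q0 q11-b->q15 q12-a->q11 q12-b->q16 q13-a->q16 q13-b->q13 q14-a->q1 q14-b->q17 q15-a->q14 q15-b->q18 q16-a->q18 q16-b->q16 q17-a->q5 q17-b->q19 q18-a->q19 q18-b->q18 q19-a->q13 q19-b->q19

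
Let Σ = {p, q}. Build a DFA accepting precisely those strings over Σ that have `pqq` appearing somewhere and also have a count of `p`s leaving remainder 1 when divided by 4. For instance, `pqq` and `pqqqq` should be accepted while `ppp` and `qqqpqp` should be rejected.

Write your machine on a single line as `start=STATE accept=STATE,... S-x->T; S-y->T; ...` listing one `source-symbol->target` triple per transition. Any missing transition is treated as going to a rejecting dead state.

start=s0; accept=s6; s0-p->s1; s0-q->s0; s1-p->s2; s1-q->s3; s2-p->s4; s2-q->s5; s3-p->s2; s3-q->s6; s4-p->s7; s4-q->s8; s5-p->s4; s5-q->s9; s6-p->s9; s6-q->s6; s7-p->s1; s7-q->s10; s8-p->s7; s8-q->s11; s9-p->s11; s9-q->s9; s10-p->s1; s10-q->s12; s11-p->s12; s11-q->s11; s12-p->s6; s12-q->s12

Build one automaton per condition and run them in lockstep. One (4 states) tracks whether and how much of `pqq` has been seen; the other (4 states) tracks the count of `p`s modulo 4. Each combined state is a pair, one component from each; accept when both components accept.
          p    q  
>  s0     s1   s0 
   s1     s2   s3 
   s2     s4   s5 
   s3     s2   s6 
   s4     s7   s8 
   s5     s4   s9 
 * s6     s9   s6 
   s7     s1  s10 
   s8     s7  s11 
   s9    s11   s9 
   s10    s1  s12 
   s11   s12  s11 
   s12    s6  s12 
(> = start, * = accepting)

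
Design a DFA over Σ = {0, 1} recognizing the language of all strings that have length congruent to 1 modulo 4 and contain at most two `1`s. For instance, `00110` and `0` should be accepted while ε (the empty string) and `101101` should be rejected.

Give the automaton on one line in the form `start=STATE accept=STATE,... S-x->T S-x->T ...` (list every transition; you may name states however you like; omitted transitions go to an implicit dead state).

Run two small machines in parallel and take their product. The first has 4 states tracking the input length modulo 4; the second has 4 states tracking the count of `1`s, saturating at 3. A product state is a pair (one from each), accepting exactly when both do. Equivalent product states are then merged.
13 states suffice.
          0    1  
>  q0     q1   q2 
 * q1     q3   q4 
 * q2     q4   q5 
   q3     q6   q7 
   q4     q7   q8 
   q5     q8   q9 
   q6     q0  q10 
   q7    q10  q11 
   q8    q11   q9 
   q9     q9   q9 
   q10    q2  q12 
   q11   q12   q9 
 * q12    q5   q9 
(> = start, * = accepting)

start=q0 accept=q1,q2,q12 q0-0->q1 q0-1->q2 q1-0->q3 q1-1->q4 q2-0->q4 q2-1->q5 q3-0->q6 q3-1->q7 q4-0->q7 q4-1->q8 q5-0->q8 q5-1->q9 q6-0->q0 q6-1->q10 q7-0->q10 q7-1->q11 q8-0->q11 q8-1->q9 q9-0->q9 q9-1->q9 q10-0->q2 q10-1->q12 q11-0->q12 q11-1->q9 q12-0->q5 q12-1->q9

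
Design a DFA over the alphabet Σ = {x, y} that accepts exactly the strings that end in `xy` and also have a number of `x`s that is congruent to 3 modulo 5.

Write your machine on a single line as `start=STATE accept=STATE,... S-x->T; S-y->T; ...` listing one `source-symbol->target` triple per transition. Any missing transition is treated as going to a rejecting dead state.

start=q0; accept=q5; q0-x->q1; q0-y->q0; q1-x->q2; q1-y->q1; q2-x->q3; q2-y->q2; q3-x->q4; q3-y->q5; q4-x->q0; q4-y->q4; q5-x->q4; q5-y->q6; q6-x->q4; q6-y->q6

Build one automaton per condition and run them in lockstep. One (3 states) tracks how much of the suffix `xy` has currently been matched; the other (5 states) tracks the count of `x`s modulo 5. Each combined state is a pair, one component from each; accept when both components accept. Equivalent product states are then merged.
With 7 states:
        x   y  
>  q0   q1  q0 
   q1   q2  q1 
   q2   q3  q2 
   q3   q4  q5 
   q4   q0  q4 
 * q5   q4  q6 
   q6   q4  q6 
(> = start, * = accepting)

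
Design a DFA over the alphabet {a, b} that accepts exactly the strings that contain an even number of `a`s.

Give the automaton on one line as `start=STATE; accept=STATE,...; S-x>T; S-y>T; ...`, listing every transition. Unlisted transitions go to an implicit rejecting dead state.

start=q0; accept=q0; q0-a>q1; q0-b>q0; q1-a>q0; q1-b>q1

The only thing that matters is how many `a`s have appeared, reduced mod 2. Use one state per residue: q0 for 0, …, q1 for 1. Reading `a` moves to the next residue; anything else stays put. q0 is accepting.
        a   b  
>* q0   q1  q0 
   q1   q0  q1 
(> = start, * = accepting)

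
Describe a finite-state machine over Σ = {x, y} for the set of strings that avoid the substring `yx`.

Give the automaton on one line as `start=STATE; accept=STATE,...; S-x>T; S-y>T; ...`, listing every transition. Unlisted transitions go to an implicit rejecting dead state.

start=s0; accept=s0,s1; s0-x>s0; s0-y>s1; s1-x>s2; s1-y>s1; s2-x>s2; s2-y>s2

This is the complement of 'contains `yx`'. Use the same substring-matching states — s0 through s2 holding how much of `yx` has just been matched — but flip the accepting set: everything except the trap s2 accepts.
With 3 states:
        x   y  
>* s0   s0  s1 
 * s1   s2  s1 
   s2   s2  s2 
(> = start, * = accepting)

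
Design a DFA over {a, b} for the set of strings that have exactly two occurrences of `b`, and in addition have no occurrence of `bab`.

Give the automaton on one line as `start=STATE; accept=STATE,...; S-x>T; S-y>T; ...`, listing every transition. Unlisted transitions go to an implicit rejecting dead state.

start=S0; accept=S3,S6,S9; S0-a>S0; S0-b>S1; S1-a>S2; S1-b>S3; S2-a>S4; S2-b>S5; S3-a>S6; S3-b>S7; S4-a>S4; S4-b>S3; S5-a>S5; S5-b>S8; S6-a>S9; S6-b>S8; S7-a>S10; S7-b>S7; S8-a>S8; S8-b>S8; S9-a>S9; S9-b>S7; S10-a>S11; S10-b>S8; S11-a>S11; S11-b>S7

Run two small machines in parallel and take their product. One (4 states) tracks the count of `b`s, saturating at 3; the other (4 states) tracks partial matches of the forbidden pattern `bab`. Each combined state is a pair, one component from each; accept when both components accept.
12 states suffice.
          a    b  
>  S0     S0   S1 
   S1     S2   S3 
   S2     S4   S5 
 * S3     S6   S7 
   S4     S4   S3 
   S5     S5   S8 
 * S6     S9   S8 
   S7    S10   S7 
   S8     S8   S8 
 * S9     S9   S7 
   S10   S11   S8 
   S11   S11   S7 
(> = start, * = accepting)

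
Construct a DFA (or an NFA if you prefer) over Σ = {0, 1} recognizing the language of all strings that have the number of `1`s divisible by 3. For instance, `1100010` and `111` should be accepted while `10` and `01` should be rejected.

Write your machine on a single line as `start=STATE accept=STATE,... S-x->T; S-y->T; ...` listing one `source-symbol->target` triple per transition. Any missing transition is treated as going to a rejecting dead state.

start=S0; accept=S0; S0-0->S0; S0-1->S1; S1-0->S1; S1-1->S2; S2-0->S2; S2-1->S0

The only thing that matters is how many `1`s have appeared, reduced mod 3. Use one state per residue: S0 for 0, …, S2 for 2. Reading `1` moves to the next residue; anything else stays put. S0 is accepting.
With 3 states:
        0   1  
>* S0   S0  S1 
   S1   S1  S2 
   S2   S2  S0 
(> = start, * = accepting)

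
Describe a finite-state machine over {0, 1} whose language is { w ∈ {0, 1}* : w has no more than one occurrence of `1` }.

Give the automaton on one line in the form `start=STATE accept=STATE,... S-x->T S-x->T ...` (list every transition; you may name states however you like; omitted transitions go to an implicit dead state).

start=q0 accept=q0,q1 q0-0->q0 q0-1->q1 q1-0->q1 q1-1->q2 q2-0->q2 q2-1->q2

Count `1`s, saturating at 2: state q0 means no `1` yet, q1 means one `1` seen, q2 means more than one. Each `1` increments (capped at q2); other symbols loop. Accept from {q0, q1}.
3 states suffice.
        0   1  
>* q0   q0  q1 
 * q1   q1  q2 
   q2   q2  q2 
(> = start, * = accepting)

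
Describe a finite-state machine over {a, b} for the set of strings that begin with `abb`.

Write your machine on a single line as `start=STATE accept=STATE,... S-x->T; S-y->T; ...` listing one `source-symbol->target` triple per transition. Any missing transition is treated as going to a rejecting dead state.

start=q0; accept=q3; q0-a->q1; q0-b->q4; q1-a->q4; q1-b->q2; q2-a->q4; q2-b->q3; q3-a->q3; q3-b->q3; q4-a->q4; q4-b->q4

Walk along `abb` while the input agrees: from q0 take `a` to q1, and so on. Any deviation drops to the rejecting sink q4. Once q3 is reached the prefix is confirmed and every continuation is accepted.
5 states suffice.
        a   b  
>  q0   q1  q4 
   q1   q4  q2 
   q2   q4  q3 
 * q3   q3  q3 
   q4   q4  q4 
(> = start, * = accepting)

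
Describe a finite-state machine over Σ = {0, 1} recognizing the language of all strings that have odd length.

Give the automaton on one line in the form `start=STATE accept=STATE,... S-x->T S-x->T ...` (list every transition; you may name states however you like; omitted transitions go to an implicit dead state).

start=S0 accept=S1 S0-0->S1 S0-1->S1 S1-0->S0 S1-1->S0

Count input length modulo 2: every symbol advances one step around the cycle S0 → S1 → S0. Accept at S1.
2 states suffice.
        0   1  
>  S0   S1  S1 
 * S1   S0  S0 
(> = start, * = accepting)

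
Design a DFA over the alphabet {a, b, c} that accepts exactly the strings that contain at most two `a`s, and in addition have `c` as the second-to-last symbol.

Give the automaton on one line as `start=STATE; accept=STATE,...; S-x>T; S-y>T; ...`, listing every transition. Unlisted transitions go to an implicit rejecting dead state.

start=s0; accept=s5,s6,s7,s10,s11,s12; s0-a>s1; s0-b>s0; s0-c>s2; s1-a>s3; s1-b>s1; s1-c>s4; s2-a>s5; s2-b>s6; s2-c>s7; s3-a>s8; s3-b>s3; s3-c>s9; s4-a>s10; s4-b>s5; s4-c>s11; s5-a>s3; s5-b>s1; s5-c>s4; s6-a>s1; s6-b>s0; s6-c>s2; s7-a>s5; s7-b>s6; s7-c>s7; s8-a>s8; s8-b>s8; s8-c>s8; s9-a>s8; s9-b>s10; s9-c>s12; s10-a>s8; s10-b>s3; s10-c>s9; s11-a>s10; s11-b>s5; s11-c>s11; s12-a>s8; s12-b>s10; s12-c>s12

Build one automaton per condition and run them in lockstep. The first has 4 states tracking the count of `a`s, saturating at 3; the second has 13 states tracking the last 2 symbols read. A product state is a pair (one from each), accepting exactly when both do. Minimizing collapses redundant product states.
          a    b    c  
>  s0     s1   s0   s2 
   s1     s3   s1   s4 
   s2     s5   s6   s7 
   s3     s8   s3   s9 
   s4    s10   s5  s11 
 * s5     s3   s1   s4 
 * s6     s1   s0   s2 
 * s7     s5   s6   s7 
   s8     s8   s8   s8 
   s9     s8  s10  s12 
 * s10    s8   s3   s9 
 * s11   s10   s5  s11 
 * s12    s8  s10  s12 
(> = start, * = accepting)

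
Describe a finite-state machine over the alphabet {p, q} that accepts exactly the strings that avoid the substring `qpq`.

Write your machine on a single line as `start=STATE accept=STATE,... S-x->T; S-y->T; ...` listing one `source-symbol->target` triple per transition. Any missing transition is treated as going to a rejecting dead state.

start=s0; accept=s0,s1,s2; s0-p->s0; s0-q->s1; s1-p->s2; s1-q->s1; s2-p->s0; s2-q->s3; s3-p->s3; s3-q->s3

Track partial matches of the forbidden pattern `qpq`. State s3 is a dead state reached once `qpq` has occurred; every other state accepts. s0 means no part of `qpq` is currently matched.
With 4 states:
        p   q  
>* s0   s0  s1 
 * s1   s2  s1 
 * s2   s0  s3 
   s3   s3  s3 
(> = start, * = accepting)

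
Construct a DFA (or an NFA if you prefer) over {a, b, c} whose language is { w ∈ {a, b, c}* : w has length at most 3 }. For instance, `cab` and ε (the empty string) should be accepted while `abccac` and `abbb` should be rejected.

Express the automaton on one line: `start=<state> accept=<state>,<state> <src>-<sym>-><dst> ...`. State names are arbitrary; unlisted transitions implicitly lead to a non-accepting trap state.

start=q0 accept=q0,q1,q2,q3 q0-a->q1 q0-b->q1 q0-c->q1 q1-a->q2 q1-b->q2 q1-c->q2 q2-a->q3 q2-b->q3 q2-c->q3 q3-a->q4 q3-b->q4 q3-c->q4 q4-a->q4 q4-b->q4 q4-c->q4

We only need to distinguish lengths 0, 1, …, 3, and '>3'. Chain q0 → q1 → q2 → q3 → q4 on every symbol, with q4 looping. Accepting states: {q0, q1, q2, q3}.
        a   b   c  
>* q0   q1  q1  q1 
 * q1   q2  q2  q2 
 * q2   q3  q3  q3 
 * q3   q4  q4  q4 
   q4   q4  q4  q4 
(> = start, * = accepting)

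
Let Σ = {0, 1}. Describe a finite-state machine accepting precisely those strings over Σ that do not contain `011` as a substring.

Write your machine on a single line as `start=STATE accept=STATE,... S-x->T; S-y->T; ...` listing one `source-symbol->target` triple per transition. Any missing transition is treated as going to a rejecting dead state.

This is the complement of 'contains `011`'. Use the same substring-matching states — q0 through q3 holding how much of `011` has just been matched — but flip the accepting set: everything except the trap q3 accepts.
A 4-state machine:
        0   1  
>* q0   q1  q0 
 * q1   q1  q2 
 * q2   q1  q3 
   q3   q3  q3 
(> = start, * = accepting)

start=q0; accept=q0,q1,q2; q0-0->q1; q0-1->q0; q1-0->q1; q1-1->q2; q2-0->q1; q2-1->q3; q3-0->q3; q3-1->q3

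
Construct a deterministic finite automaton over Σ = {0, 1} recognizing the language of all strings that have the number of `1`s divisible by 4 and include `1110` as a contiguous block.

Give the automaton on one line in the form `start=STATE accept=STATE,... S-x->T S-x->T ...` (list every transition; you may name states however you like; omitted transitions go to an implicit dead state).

Build one automaton per condition and run them in lockstep. One (4 states) tracks the count of `1`s modulo 4; the other (5 states) tracks whether and how much of `1110` has been seen. Each combined state is a pair, one component from each; accept when both components accept.
          0    1  
>  s0     s0   s1 
   s1     s2   s3 
   s2     s2   s4 
   s3     s5   s6 
   s4     s5   s7 
   s5     s5   s8 
   s6     s9  s10 
   s7    s11  s10 
   s8    s11  s12 
   s9     s9  s13 
   s10   s13  s14 
   s11   s11  s15 
   s12    s0  s14 
 * s13   s13  s16 
   s14   s16  s17 
   s15    s0  s18 
   s16   s16  s19 
   s17   s19   s6 
   s18    s2  s17 
   s19   s19   s9 
(> = start, * = accepting)

start=s0 accept=s13 s0-0->s0 s0-1->s1 s1-0->s2 s1-1->s3 s2-0->s2 s2-1->s4 s3-0->s5 s3-1->s6 s4-0->s5 s4-1->s7 s5-0->s5 s5-1->s8 s6-0->s9 s6-1->s10 s7-0->s11 s7-1->s10 s8-0->s11 s8-1->s12 s9-0->s9 s9-1->s13 s10-0->s13 s10-1->s14 s11-0->s11 s11-1->s15 s12-0->s0 s12-1->s14 s13-0->s13 s13-1->s16 s14-0->s16 s14-1->s17 s15-0->s0 s15-1->s18 s16-0->s16 s16-1->s19 s17-0->s19 s17-1->s6 s18-0->s2 s18-1->s17 s19-0->s19 s19-1->s9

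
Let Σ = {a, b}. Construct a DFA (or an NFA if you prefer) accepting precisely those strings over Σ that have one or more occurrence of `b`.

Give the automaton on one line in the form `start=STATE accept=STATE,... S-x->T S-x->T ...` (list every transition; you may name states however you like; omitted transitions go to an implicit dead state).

start=q0 accept=q1,q2 q0-a->q0 q0-b->q1 q1-a->q1 q1-b->q2 q2-a->q2 q2-b->q2

Count `b`s, saturating at 2: state q0 means no `b` yet, q1 means one `b` seen, q2 means more than one. Each `b` increments (capped at q2); other symbols loop. Accept from {q1, q2}.
A 3-state machine:
        a   b  
>  q0   q0  q1 
 * q1   q1  q2 
 * q2   q2  q2 
(> = start, * = accepting)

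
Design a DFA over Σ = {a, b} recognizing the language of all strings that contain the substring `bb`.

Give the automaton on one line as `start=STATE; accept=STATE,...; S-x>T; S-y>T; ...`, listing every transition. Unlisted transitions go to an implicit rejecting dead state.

start=s0; accept=s2; s0-a>s0; s0-b>s1; s1-a>s0; s1-b>s2; s2-a>s2; s2-b>s2

Track how much of `bb` has been matched so far: state s0 is no progress, s2 is the absorbing accept state reached once `bb` has occurred. Intermediate states record partial matches; on a mismatch, fall back to the longest reusable overlap.
With 3 states:
        a   b  
>  s0   s0  s1 
   s1   s0  s2 
 * s2   s2  s2 
(> = start, * = accepting)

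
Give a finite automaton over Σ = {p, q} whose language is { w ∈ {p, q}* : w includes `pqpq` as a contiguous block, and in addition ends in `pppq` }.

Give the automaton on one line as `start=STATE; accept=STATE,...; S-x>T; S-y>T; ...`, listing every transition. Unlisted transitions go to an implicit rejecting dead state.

start=A; accept=I; A-p>B; A-q>A; B-p>B; B-q>C; C-p>D; C-q>A; D-p>B; D-q>E; E-p>F; E-q>E; F-p>G; F-q>E; G-p>H; G-q>E; H-p>H; H-q>I; I-p>F; I-q>E

Handle the two conditions separately and then intersect. The first has 5 states tracking whether and how much of `pqpq` has been seen; the second has 5 states tracking how much of the suffix `pppq` has currently been matched. A product state is a pair (one from each), accepting exactly when both do. After merging equivalent states the machine shrinks.
       p  q 
>  A   B  A 
   B   B  C 
   C   D  A 
   D   B  E 
   E   F  E 
   F   G  E 
   G   H  E 
   H   H  I 
 * I   F  E 
(> = start, * = accepting)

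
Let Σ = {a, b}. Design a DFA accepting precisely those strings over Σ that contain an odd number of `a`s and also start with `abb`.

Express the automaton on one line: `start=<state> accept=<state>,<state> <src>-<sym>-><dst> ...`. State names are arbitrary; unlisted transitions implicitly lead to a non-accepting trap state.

Run two small machines in parallel and take their product. One (2 states) tracks the count of `a`s modulo 2; the other (5 states) tracks whether the input so far still matches the prefix `abb`. Each combined state is a pair, one component from each; accept when both components accept.
A 7-state machine:
        a   b  
>  S0   S1  S2 
   S1   S2  S3 
   S2   S4  S2 
   S3   S2  S5 
   S4   S2  S4 
 * S5   S6  S5 
   S6   S5  S6 
(> = start, * = accepting)

start=S0 accept=S5 S0-a->S1 S0-b->S2 S1-a->S2 S1-b->S3 S2-a->S4 S2-b->S2 S3-a->S2 S3-b->S5 S4-a->S2 S4-b->S4 S5-a->S6 S5-b->S5 S6-a->S5 S6-b->S6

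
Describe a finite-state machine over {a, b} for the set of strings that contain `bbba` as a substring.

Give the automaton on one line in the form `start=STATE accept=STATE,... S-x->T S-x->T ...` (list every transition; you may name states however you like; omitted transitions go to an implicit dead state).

start=S0 accept=S4 S0-a->S0 S0-b->S1 S1-a->S0 S1-b->S2 S2-a->S0 S2-b->S3 S3-a->S4 S3-b->S3 S4-a->S4 S4-b->S4

Track how much of `bbba` has been matched so far: state S0 is no progress, S4 is the absorbing accept state reached once `bbba` has occurred. Intermediate states record partial matches; on a mismatch, fall back to the longest reusable overlap.
5 states suffice.
        a   b  
>  S0   S0  S1 
   S1   S0  S2 
   S2   S0  S3 
   S3   S4  S3 
 * S4   S4  S4 
(> = start, * = accepting)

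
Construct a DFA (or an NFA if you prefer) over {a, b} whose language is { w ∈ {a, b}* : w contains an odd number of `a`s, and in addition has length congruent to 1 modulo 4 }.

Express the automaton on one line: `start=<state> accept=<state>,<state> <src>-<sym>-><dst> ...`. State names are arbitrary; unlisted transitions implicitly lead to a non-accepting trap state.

Build one automaton per condition and run them in lockstep. The first has 2 states tracking the count of `a`s modulo 2; the second has 4 states tracking the input length modulo 4. A product state is a pair (one from each), accepting exactly when both do.
An 8-state machine:
        a   b  
>  S0   S1  S2 
 * S1   S3  S4 
   S2   S4  S3 
   S3   S5  S6 
   S4   S6  S5 
   S5   S0  S7 
   S6   S7  S0 
   S7   S2  S1 
(> = start, * = accepting)

start=S0 accept=S1 S0-a->S1 S0-b->S2 S1-a->S3 S1-b->S4 S2-a->S4 S2-b->S3 S3-a->S5 S3-b->S6 S4-a->S6 S4-b->S5 S5-a->S0 S5-b->S7 S6-a->S7 S6-b->S0 S7-a->S2 S7-b->S1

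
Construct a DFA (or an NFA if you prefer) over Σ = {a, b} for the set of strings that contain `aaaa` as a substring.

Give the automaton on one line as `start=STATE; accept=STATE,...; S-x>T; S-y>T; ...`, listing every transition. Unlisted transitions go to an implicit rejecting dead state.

start=q0; accept=q4; q0-a>q1; q0-b>q0; q1-a>q2; q1-b>q0; q2-a>q3; q2-b>q0; q3-a>q4; q3-b>q0; q4-a>q4; q4-b>q4

Track how much of `aaaa` has been matched so far: state q0 is no progress, q4 is the absorbing accept state reached once `aaaa` has occurred. Intermediate states record partial matches; on a mismatch, fall back to the longest reusable overlap.
A 5-state machine:
        a   b  
>  q0   q1  q0 
   q1   q2  q0 
   q2   q3  q0 
   q3   q4  q0 
 * q4   q4  q4 
(> = start, * = accepting)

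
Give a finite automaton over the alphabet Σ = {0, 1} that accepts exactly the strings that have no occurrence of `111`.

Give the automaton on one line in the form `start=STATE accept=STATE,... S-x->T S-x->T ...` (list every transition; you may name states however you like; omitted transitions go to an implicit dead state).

This is the complement of 'contains `111`'. Use the same substring-matching states — q0 through q3 holding how much of `111` has just been matched — but flip the accepting set: everything except the trap q3 accepts.
4 states suffice.
        0   1  
>* q0   q0  q1 
 * q1   q0  q2 
 * q2   q0  q3 
   q3   q3  q3 
(> = start, * = accepting)

start=q0 accept=q0,q1,q2 q0-0->q0 q0-1->q1 q1-0->q0 q1-1->q2 q2-0->q0 q2-1->q3 q3-0->q3 q3-1->q3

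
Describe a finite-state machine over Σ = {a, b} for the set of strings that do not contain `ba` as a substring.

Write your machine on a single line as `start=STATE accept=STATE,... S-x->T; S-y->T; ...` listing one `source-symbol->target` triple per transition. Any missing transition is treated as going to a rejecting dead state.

start=S0; accept=S0,S1; S0-a->S0; S0-b->S1; S1-a->S2; S1-b->S1; S2-a->S2; S2-b->S2

Track partial matches of the forbidden pattern `ba`. State S2 is a dead state reached once `ba` has occurred; every other state accepts. S0 means no part of `ba` is currently matched.
With 3 states:
        a   b  
>* S0   S0  S1 
 * S1   S2  S1 
   S2   S2  S2 
(> = start, * = accepting)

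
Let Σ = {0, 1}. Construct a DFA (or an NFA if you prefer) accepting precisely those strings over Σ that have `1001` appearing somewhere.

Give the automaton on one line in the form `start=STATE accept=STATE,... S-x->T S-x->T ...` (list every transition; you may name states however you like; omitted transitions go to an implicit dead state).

start=A accept=E A-0->A A-1->B B-0->C B-1->B C-0->D C-1->B D-0->A D-1->E E-0->E E-1->E

States A..D record the length of the longest prefix of `1001` that matches the current input suffix. Reaching E means `1001` has been seen, and we stay there forever. Accept from E.
With 5 states:
       0  1 
>  A   A  B 
   B   C  B 
   C   D  B 
   D   A  E 
 * E   E  E 
(> = start, * = accepting)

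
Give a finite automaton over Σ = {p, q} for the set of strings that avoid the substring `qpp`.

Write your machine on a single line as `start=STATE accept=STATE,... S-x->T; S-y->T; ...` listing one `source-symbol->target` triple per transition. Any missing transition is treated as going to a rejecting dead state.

start=A; accept=A,B,C; A-p->A; A-q->B; B-p->C; B-q->B; C-p->D; C-q->B; D-p->D; D-q->D

Track partial matches of the forbidden pattern `qpp`. State D is a dead state reached once `qpp` has occurred; every other state accepts. A means no part of `qpp` is currently matched.
A 4-state machine:
       p  q 
>* A   A  B 
 * B   C  B 
 * C   D  B 
   D   D  D 
(> = start, * = accepting)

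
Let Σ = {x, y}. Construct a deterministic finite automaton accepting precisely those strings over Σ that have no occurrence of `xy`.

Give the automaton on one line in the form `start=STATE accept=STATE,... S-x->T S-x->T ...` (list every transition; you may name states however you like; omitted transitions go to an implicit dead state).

Track partial matches of the forbidden pattern `xy`. State S2 is a dead state reached once `xy` has occurred; every other state accepts. S0 means no part of `xy` is currently matched.
With 3 states:
        x   y  
>* S0   S1  S0 
 * S1   S1  S2 
   S2   S2  S2 
(> = start, * = accepting)

start=S0 accept=S0,S1 S0-x->S1 S0-y->S0 S1-x->S1 S1-y->S2 S2-x->S2 S2-y->S2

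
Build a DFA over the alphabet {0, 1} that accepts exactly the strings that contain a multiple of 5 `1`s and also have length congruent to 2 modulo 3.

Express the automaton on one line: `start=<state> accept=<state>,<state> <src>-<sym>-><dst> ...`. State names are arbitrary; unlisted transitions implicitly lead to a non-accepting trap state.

Build one automaton per condition and run them in lockstep. One (5 states) tracks the count of `1`s modulo 5; the other (3 states) tracks the input length modulo 3. Each combined state is a pair, one component from each; accept when both components accept.
15 states suffice.
          0    1  
>  s0     s1   s2 
   s1     s3   s4 
   s2     s4   s5 
 * s3     s0   s6 
   s4     s6   s7 
   s5     s7   s8 
   s6     s2   s9 
   s7     s9  s10 
   s8    s10  s11 
   s9     s5  s12 
   s10   s12  s13 
   s11   s13   s3 
   s12    s8  s14 
   s13   s14   s0 
   s14   s11   s1 
(> = start, * = accepting)

start=s0 accept=s3 s0-0->s1 s0-1->s2 s1-0->s3 s1-1->s4 s2-0->s4 s2-1->s5 s3-0->s0 s3-1->s6 s4-0->s6 s4-1->s7 s5-0->s7 s5-1->s8 s6-0->s2 s6-1->s9 s7-0->s9 s7-1->s10 s8-0->s10 s8-1->s11 s9-0->s5 s9-1->s12 s10-0->s12 s10-1->s13 s11-0->s13 s11-1->s3 s12-0->s8 s12-1->s14 s13-0->s14 s13-1->s0 s14-0->s11 s14-1->s1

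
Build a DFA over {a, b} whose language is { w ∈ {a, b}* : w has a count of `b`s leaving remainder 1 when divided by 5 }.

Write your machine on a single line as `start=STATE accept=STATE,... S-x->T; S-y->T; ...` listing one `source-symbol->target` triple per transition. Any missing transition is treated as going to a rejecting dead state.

start=s0; accept=s1; s0-a->s0; s0-b->s1; s1-a->s1; s1-b->s2; s2-a->s2; s2-b->s3; s3-a->s3; s3-b->s4; s4-a->s4; s4-b->s0

Keep the running count of `b`s modulo 5: each `b` advances along the cycle s0 → s1 → s2 → s3 → s4 → s0 while other symbols loop. Accept at s1.
With 5 states:
        a   b  
>  s0   s0  s1 
 * s1   s1  s2 
   s2   s2  s3 
   s3   s3  s4 
   s4   s4  s0 
(> = start, * = accepting)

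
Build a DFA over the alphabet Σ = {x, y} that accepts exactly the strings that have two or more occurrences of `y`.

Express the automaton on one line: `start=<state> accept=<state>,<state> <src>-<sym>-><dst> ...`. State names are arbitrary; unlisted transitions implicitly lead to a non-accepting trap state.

start=q0 accept=q2,q3 q0-x->q0 q0-y->q1 q1-x->q1 q1-y->q2 q2-x->q2 q2-y->q3 q3-x->q3 q3-y->q3

Only the number of `y`s matters, and only up to 3. Make a chain q0 → q1 → q2 → q3 advanced by each `y` (with q3 absorbing); every other symbol self-loops. The accepting set is {q2, q3}.
A 4-state machine:
        x   y  
>  q0   q0  q1 
   q1   q1  q2 
 * q2   q2  q3 
 * q3   q3  q3 
(> = start, * = accepting)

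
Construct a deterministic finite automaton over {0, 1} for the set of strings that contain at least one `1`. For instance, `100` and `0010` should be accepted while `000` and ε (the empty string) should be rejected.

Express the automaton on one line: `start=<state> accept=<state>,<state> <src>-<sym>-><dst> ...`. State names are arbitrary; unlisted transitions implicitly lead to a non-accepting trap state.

start=S0 accept=S1,S2 S0-0->S0 S0-1->S1 S1-0->S1 S1-1->S2 S2-0->S2 S2-1->S2

Count `1`s, saturating at 2: state S0 means no `1` yet, S1 means one `1` seen, S2 means more than one. Each `1` increments (capped at S2); other symbols loop. Accept from {S1, S2}.
With 3 states:
        0   1  
>  S0   S0  S1 
 * S1   S1  S2 
 * S2   S2  S2 
(> = start, * = accepting)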